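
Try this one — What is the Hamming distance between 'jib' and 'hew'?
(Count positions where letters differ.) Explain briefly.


Alignment:
Position 1: 'j' vs 'h' = DIFFER
Position 2: 'i' vs 'e' = DIFFER
Position 3: 'b' vs 'w' = DIFFER
Total differences: 3

3


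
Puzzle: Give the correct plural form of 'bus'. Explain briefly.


Apply rule: Add -es (sibilant/fricative ending). 'bus' becomes 'buses'.

buses


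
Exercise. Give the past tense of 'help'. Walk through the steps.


Apply rule: Add -ed. 'help' becomes 'helped'.

helped


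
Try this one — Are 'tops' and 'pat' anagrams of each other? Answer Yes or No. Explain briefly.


Sorted letters of 'tops': 'opst'
Sorted letters of 'pat': 'apt'
They do not match.

No


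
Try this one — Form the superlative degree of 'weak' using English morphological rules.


Apply superlative formation (add -est): 'weak' -> 'weakest'.

weakest


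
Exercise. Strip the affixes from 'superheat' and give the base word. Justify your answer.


Remove prefix 'super' from 'superheat' to get root 'heat'.

heat


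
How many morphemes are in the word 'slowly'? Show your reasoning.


Decomposition: slow (root) + -ly (suffix) = 2 morpheme(s)

2 morphemes


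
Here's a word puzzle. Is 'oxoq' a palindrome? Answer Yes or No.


Forward: 'oxoq'
Reversed: 'qoxo'
They differ.

No


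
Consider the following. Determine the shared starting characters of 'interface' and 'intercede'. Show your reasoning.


Compare from the start: 5 characters match: 'inter'. Mismatch at position 6: 'f' vs 'c'.

inter


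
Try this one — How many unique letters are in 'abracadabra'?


Unique letters in 'abracadabra': {a, b, c, d, r} = 5 distinct letters.

5


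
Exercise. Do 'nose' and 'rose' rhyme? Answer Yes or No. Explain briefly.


Rime (stressed vowel + following sounds) of 'nose': -ose = /oʊz/
Rime of 'rose': -ose = /oʊz/
/oʊz/ and /oʊz/ are the same ending sound, so the words rhyme.

Yes


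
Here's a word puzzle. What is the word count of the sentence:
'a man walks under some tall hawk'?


Split into words: a | man | walks | under | some | tall | hawk = 7 words.

7


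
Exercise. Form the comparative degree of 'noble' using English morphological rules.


Apply comparative formation (ends in e: add -r): 'noble' -> 'nobler'.

nobler


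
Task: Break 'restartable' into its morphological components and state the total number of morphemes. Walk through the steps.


Step 1: Identify prefix: 're' (meaning: again)
Step 2: Identify root: 'start'
Step 3: Identify suffix(es): 'able'
Decomposition: re- (prefix: again) + start (root) + -able (suffix: capable of)
Total morphemes: 3

3 morphemes (re- (prefix: again) + start (root) + -able (suffix: capable of))


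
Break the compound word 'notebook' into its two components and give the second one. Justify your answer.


Split 'notebook' into 'note' + 'book'. The second part is 'book'.

book


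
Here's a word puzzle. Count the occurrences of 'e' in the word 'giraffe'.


Letter 'e' in 'giraffe': found at position(s) 7 = 1 occurrence(s).

1


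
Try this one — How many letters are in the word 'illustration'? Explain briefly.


Spell out 'illustration' and number each letter: i(1), l(2), l(3), u(4), s(5), t(6), r(7), a(8), t(9), i(10), o(11), n(12). Total: 12 letters.

12


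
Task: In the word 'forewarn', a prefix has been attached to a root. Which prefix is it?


The word 'forewarn' = 'fore' (prefix) + 'warn' (root). The prefix is 'fore'.

fore


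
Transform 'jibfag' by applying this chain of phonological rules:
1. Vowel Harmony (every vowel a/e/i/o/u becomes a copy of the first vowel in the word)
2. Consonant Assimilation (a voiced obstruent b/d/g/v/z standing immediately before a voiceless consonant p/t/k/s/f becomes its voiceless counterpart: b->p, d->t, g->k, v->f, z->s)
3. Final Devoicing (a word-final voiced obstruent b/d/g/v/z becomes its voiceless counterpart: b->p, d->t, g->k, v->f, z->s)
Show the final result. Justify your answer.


Starting form: 'jibfag'
Rule 1: Vowel Harmony: all vowels become 'i' (matching first vowel). 'jibfag' -> 'jibfig'
Rule 2: Consonant Assimilation: voiced obstruent before voiceless consonant becomes voiceless ('bf' -> 'pf'). 'jibfig' -> 'jipfig'
Rule 3: Final Devoicing: word-final voiced obstruent 'g' becomes voiceless 'k'. 'jipfig' -> 'jipfik'
Final form: 'jipfik'

jipfik


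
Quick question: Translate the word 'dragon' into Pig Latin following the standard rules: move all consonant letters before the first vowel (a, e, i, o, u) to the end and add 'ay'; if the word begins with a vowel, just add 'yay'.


'dragon': move consonant cluster 'dr' to end and add 'ay': 'agondray'.

agondray


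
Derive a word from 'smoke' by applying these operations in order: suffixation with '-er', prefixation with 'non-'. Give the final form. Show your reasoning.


Step 1: Add suffix '-er' to 'smoke' = 'smoker'
Step 2: Add prefix 'non-' to 'smoker' = 'nonsmoker'

nonsmoker


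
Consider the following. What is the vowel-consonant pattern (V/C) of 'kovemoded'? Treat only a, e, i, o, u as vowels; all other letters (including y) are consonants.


Letter mapping: k = C, o = V, v = C, e = V, m = C, o = V, d = C, e = V, d = C.

CVCVCVCVC


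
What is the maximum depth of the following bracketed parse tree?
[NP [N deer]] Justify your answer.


Count bracket nesting levels:
'[' at pos 0: depth = 1
'[' at pos 4: depth = 2
Maximum depth reached: 2

2


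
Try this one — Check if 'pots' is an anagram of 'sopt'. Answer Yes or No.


Sorted letters of 'pots': 'opst'
Sorted letters of 'sopt': 'opst'
They match.

Yes


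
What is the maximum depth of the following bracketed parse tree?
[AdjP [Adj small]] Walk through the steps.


Count bracket nesting levels:
'[' at pos 0: depth = 1
'[' at pos 6: depth = 2
Maximum depth reached: 2

2


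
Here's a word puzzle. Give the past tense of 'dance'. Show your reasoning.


Apply rule: Add -d (word ends in -e). 'dance' becomes 'danced'.

danced


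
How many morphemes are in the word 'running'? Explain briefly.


Decomposition: run (root) + -ing (suffix) = 2 morpheme(s)

2 morphemes


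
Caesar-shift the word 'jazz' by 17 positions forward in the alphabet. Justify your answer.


Shift each letter by 17: j -> a, a -> r, z -> q, z -> q. Result: 'arqq'.

arqq


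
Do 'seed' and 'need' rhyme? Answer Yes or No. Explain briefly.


Rime (stressed vowel + following sounds) of 'seed': -eed = /iːd/
Rime of 'need': -eed = /iːd/
/iːd/ and /iːd/ are the same ending sound, so the words rhyme.

Yes


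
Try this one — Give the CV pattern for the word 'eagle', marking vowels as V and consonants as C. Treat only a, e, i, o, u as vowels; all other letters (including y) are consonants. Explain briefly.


Letter mapping: e = V, a = V, g = C, l = C, e = V.

VVCCV


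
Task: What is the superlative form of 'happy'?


Apply superlative formation (consonant + y: change y to i, add -est): 'happy' -> 'happiest'.

happiest


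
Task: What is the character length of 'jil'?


Spell out 'jil' and number each letter: j(1), i(2), l(3). Total: 3 letters.

3


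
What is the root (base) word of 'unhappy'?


Remove prefix 'un' from 'unhappy' to get root 'happy'.

happy


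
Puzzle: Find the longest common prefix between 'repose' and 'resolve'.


Compare from the start: 2 characters match: 're'. Mismatch at position 3: 'p' vs 's'.

re


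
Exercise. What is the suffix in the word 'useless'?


The word 'useless' = 'use' (root) + '-less' (suffix). The suffix is '-less'.

less


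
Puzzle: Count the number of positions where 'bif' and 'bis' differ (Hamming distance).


Alignment:
Position 1: 'b' vs 'b' = match
Position 2: 'i' vs 'i' = match
Position 3: 'f' vs 's' = DIFFER
Total differences: 1

1


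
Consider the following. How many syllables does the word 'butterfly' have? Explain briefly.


Break 'butterfly' into syllables: but-ter-fly -> but | ter | fly = 3 syllables

3 syllables


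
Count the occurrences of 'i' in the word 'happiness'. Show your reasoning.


Letter 'i' in 'happiness': found at position(s) 5 = 1 occurrence(s).

1


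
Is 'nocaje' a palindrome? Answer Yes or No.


Forward: 'nocaje'
Reversed: 'ejacon'
They differ.

No


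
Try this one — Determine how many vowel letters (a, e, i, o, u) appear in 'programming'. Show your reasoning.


Vowels in 'programming': o, a, i = 3 vowels.

3


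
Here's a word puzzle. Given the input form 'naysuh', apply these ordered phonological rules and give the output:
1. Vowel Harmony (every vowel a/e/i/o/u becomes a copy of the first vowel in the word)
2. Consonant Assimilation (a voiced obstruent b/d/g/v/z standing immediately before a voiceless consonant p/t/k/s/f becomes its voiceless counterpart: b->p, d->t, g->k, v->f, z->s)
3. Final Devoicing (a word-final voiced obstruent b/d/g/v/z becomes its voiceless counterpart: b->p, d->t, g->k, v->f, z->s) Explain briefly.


Starting form: 'naysuh'
Rule 1: Vowel Harmony: all vowels become 'a' (matching first vowel). 'naysuh' -> 'naysah'
Rule 2: Consonant Assimilation: no voiced obstruent (b/d/g/v/z) stands immediately before a voiceless consonant (p/t/k/s/f). No change.
Rule 3: Final Devoicing: final consonant 'h' is not one of the voiced obstruents b/d/g/v/z. No change.
Final form: 'naysah'

naysah


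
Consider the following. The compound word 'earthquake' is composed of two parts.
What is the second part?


Split 'earthquake' into 'earth' + 'quake'. The second part is 'quake'.

quake


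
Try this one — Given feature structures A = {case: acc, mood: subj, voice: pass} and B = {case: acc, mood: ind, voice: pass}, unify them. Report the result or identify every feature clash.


Compare features:
case: A=acc vs B=acc -> unified: acc
mood: A=subj vs B=ind -> CLASH
voice: A=pass vs B=pass -> unified: pass
Clash detected on feature 'mood' (subj vs ind); unification fails.

CLASH on 'mood' (subj vs ind)


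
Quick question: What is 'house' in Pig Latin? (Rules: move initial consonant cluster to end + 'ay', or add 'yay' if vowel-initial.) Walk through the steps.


'house': move consonant cluster 'h' to end and add 'ay': 'ousehay'.

ousehay


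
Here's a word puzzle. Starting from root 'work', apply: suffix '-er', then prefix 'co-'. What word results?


Step 1: Add suffix '-er' to 'work' = 'worker'
Step 2: Add prefix 'co-' to 'worker' = 'coworker'

coworker


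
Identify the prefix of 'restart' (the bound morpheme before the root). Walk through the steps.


The word 'restart' = 're' (prefix) + 'start' (root). The prefix is 're'.

re


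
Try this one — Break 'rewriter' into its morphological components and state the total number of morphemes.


Step 1: Identify prefix: 're' (meaning: again)
Step 2: Identify root: 'write'
Step 3: Identify suffix(es): 'er'
Decomposition: re- (prefix: again) + write (root) + -er (suffix: one who)
Total morphemes: 3

3 morphemes (re- (prefix: again) + write (root) + -er (suffix: one who))


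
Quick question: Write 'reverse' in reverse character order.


Reverse 'reverse' character by character: 'esrever'.

esrever


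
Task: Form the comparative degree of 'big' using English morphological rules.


Apply comparative formation (double final consonant, add -er): 'big' -> 'bigger'.

bigger


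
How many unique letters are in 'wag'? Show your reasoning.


Unique letters in 'wag': {a, g, w} = 3 distinct letters.

3


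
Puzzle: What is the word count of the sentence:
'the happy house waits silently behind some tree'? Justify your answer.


Split into words: the | happy | house | waits | silently | behind | some | tree = 8 words.

8


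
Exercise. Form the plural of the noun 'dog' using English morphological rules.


Apply rule: Add -s. 'dog' becomes 'dogs'.

dogs


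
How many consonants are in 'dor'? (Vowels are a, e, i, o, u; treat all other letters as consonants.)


Consonants in 'dor': d, r = 2 consonants.

2


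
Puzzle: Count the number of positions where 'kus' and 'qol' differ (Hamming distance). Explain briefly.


Alignment:
Position 1: 'k' vs 'q' = DIFFER
Position 2: 'u' vs 'o' = DIFFER
Position 3: 's' vs 'l' = DIFFER
Total differences: 3

3


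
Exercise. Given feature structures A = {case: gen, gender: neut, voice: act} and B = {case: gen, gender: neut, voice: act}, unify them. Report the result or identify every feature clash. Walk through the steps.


Compare features:
case: A=gen vs B=gen -> unified: gen
gender: A=neut vs B=neut -> unified: neut
voice: A=act vs B=act -> unified: act
No clashes found.

Unified: {case: gen, gender: neut, voice: act}


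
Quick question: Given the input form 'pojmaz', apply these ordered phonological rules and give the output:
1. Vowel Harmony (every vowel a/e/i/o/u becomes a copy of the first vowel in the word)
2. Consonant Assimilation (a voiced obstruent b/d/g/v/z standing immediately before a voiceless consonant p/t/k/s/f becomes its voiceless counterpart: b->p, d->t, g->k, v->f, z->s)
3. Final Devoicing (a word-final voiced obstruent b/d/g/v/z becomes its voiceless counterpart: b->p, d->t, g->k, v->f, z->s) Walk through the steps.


Starting form: 'pojmaz'
Rule 1: Vowel Harmony: all vowels become 'o' (matching first vowel). 'pojmaz' -> 'pojmoz'
Rule 2: Consonant Assimilation: no voiced obstruent (b/d/g/v/z) stands immediately before a voiceless consonant (p/t/k/s/f). No change.
Rule 3: Final Devoicing: word-final voiced obstruent 'z' becomes voiceless 's'. 'pojmoz' -> 'pojmos'
Final form: 'pojmos'

pojmos


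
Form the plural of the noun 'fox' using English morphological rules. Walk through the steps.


Apply rule: Add -es (sibilant/fricative ending). 'fox' becomes 'foxes'.

foxes


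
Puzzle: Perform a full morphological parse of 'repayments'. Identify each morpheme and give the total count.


Step 1: Identify prefix: 're' (meaning: again)
Step 2: Identify root: 'pay'
Step 3: Identify suffix(es): 'ment, s'
Decomposition: re- (prefix: again) + pay (root) + -ment (suffix: action/result) + -s (plural)
Total morphemes: 4

4 morphemes (re- (prefix: again) + pay (root) + -ment (suffix: action/result) + -s (plural))


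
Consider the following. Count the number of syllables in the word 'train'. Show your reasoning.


Break 'train' into syllables: train -> train = 1 syllable

1 syllable


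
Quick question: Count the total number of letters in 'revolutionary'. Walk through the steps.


Spell out 'revolutionary' and number each letter: r(1), e(2), v(3), o(4), l(5), u(6), t(7), i(8), o(9), n(10), a(11), r(12), y(13). Total: 13 letters.

13


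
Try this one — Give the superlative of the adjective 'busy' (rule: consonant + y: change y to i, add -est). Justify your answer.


Apply superlative formation (consonant + y: change y to i, add -est): 'busy' -> 'busiest'.

busiest


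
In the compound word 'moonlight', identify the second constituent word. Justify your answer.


Split 'moonlight' into 'moon' + 'light'. The second part is 'light'.

light


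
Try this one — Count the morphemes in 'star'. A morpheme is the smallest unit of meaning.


Decomposition: star (free morpheme) = 1 morpheme(s)

1 morphemes


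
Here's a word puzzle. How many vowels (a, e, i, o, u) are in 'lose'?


Vowels in 'lose': o, e = 2 vowels.

2


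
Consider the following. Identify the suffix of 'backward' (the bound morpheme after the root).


The word 'backward' = 'back' (root) + '-ward' (suffix). The suffix is '-ward'.

ward


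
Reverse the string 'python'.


Reverse 'python' character by character: 'nohtyp'.

nohtyp


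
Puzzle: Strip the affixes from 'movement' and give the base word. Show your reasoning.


Remove suffix '-ment' from 'movement' to get root 'move'.

move


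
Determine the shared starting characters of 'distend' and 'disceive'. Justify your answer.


Compare from the start: 3 characters match: 'dis'. Mismatch at position 4: 't' vs 'c'.

dis


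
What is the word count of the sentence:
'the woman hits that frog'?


Split into words: the | woman | hits | that | frog = 5 words.

5


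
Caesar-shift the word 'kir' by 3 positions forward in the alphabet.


Shift each letter by 3: k -> n, i -> l, r -> u. Result: 'nlu'.

nlu


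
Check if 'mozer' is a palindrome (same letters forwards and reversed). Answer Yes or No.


Forward: 'mozer'
Reversed: 'rezom'
They differ.

No


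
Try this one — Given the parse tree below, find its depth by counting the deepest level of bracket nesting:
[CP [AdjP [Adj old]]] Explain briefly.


Count bracket nesting levels:
'[' at pos 0: depth = 1
'[' at pos 4: depth = 2
'[' at pos 10: depth = 3
Maximum depth reached: 3

3


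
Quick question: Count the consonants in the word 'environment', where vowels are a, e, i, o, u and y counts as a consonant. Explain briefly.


Consonants in 'environment': n, v, r, n, m, n, t = 7 consonants.

7


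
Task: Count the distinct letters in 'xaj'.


Unique letters in 'xaj': {a, j, x} = 3 distinct letters.

3


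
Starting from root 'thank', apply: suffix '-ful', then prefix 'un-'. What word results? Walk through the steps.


Step 1: Add suffix '-ful' to 'thank' = 'thankful'
Step 2: Add prefix 'un-' to 'thankful' = 'unthankful'

unthankful


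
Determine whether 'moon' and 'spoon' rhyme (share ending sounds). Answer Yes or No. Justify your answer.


Rime (stressed vowel + following sounds) of 'moon': -oon = /uːn/
Rime of 'spoon': -oon = /uːn/
/uːn/ and /uːn/ are the same ending sound, so the words rhyme.

Yes


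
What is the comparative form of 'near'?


Apply comparative formation (add -er): 'near' -> 'nearer'.

nearer


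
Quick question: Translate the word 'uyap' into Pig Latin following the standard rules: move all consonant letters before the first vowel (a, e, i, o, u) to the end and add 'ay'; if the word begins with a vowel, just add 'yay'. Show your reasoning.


'uyap' starts with a vowel, so add 'yay': 'uyapyay'.

uyapyay


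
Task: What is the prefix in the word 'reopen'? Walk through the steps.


The word 'reopen' = 're' (prefix) + 'open' (root). The prefix is 're'.

re


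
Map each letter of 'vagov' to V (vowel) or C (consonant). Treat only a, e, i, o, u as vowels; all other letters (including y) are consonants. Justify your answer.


Letter mapping: v = C, a = V, g = C, o = V, v = C.

CVCVC


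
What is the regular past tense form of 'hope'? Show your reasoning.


Apply rule: Add -d (word ends in -e). 'hope' becomes 'hoped'.

hoped


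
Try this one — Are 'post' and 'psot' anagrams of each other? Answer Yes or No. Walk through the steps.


Sorted letters of 'post': 'opst'
Sorted letters of 'psot': 'opst'
They match.

Yes


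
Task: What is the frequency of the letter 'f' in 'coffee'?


Letter 'f' in 'coffee': found at position(s) 3, 4 = 2 occurrence(s).

2


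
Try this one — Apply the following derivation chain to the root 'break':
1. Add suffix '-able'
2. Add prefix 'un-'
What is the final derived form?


Step 1: Add suffix '-able' to 'break' = 'breakable'
Step 2: Add prefix 'un-' to 'breakable' = 'unbreakable'

unbreakable


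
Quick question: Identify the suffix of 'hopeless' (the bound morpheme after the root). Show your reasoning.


The word 'hopeless' = 'hope' (root) + '-less' (suffix). The suffix is '-less'.

less


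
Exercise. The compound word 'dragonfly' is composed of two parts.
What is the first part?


Split 'dragonfly' into 'dragon' + 'fly'. The first part is 'dragon'.

dragon


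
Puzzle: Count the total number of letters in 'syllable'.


Spell out 'syllable' and number each letter: s(1), y(2), l(3), l(4), a(5), b(6), l(7), e(8). Total: 8 letters.

8


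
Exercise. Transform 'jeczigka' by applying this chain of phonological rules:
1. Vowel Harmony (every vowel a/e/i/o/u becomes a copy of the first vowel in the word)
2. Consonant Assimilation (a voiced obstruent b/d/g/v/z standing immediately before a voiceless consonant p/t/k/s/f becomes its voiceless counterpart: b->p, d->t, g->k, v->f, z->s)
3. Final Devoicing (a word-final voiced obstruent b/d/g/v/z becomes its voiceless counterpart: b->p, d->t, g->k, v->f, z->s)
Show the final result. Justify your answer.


Starting form: 'jeczigka'
Rule 1: Vowel Harmony: all vowels become 'e' (matching first vowel). 'jeczigka' -> 'jeczegke'
Rule 2: Consonant Assimilation: voiced obstruent before voiceless consonant becomes voiceless ('gk' -> 'kk'). 'jeczegke' -> 'jeczekke'
Rule 3: Final Devoicing: the word ends in the vowel 'e', not a consonant. No change.
Final form: 'jeczekke'

jeczekke


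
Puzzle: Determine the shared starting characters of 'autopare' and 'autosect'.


Compare from the start: 4 characters match: 'auto'. Mismatch at position 5: 'p' vs 's'.

auto


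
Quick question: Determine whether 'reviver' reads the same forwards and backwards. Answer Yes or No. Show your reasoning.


Forward: 'reviver'
Reversed: 'reviver'
They are identical.

Yes


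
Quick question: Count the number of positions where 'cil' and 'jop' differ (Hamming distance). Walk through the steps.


Alignment:
Position 1: 'c' vs 'j' = DIFFER
Position 2: 'i' vs 'o' = DIFFER
Position 3: 'l' vs 'p' = DIFFER
Total differences: 3

3


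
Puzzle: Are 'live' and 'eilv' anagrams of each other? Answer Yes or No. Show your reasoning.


Sorted letters of 'live': 'eilv'
Sorted letters of 'eilv': 'eilv'
They match.

Yes


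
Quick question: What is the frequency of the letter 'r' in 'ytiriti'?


Letter 'r' in 'ytiriti': found at position(s) 4 = 1 occurrence(s).

1


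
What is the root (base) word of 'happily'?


Remove suffix '-ly' from 'happily' to get root 'happy'.

happy


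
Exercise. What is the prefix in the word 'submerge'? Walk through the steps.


The word 'submerge' = 'sub' (prefix) + 'merge' (root). The prefix is 'sub'.

sub


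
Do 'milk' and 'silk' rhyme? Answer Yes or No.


Rime (stressed vowel + following sounds) of 'milk': -ilk = /ɪlk/
Rime of 'silk': -ilk = /ɪlk/
/ɪlk/ and /ɪlk/ are the same ending sound, so the words rhyme.

Yes


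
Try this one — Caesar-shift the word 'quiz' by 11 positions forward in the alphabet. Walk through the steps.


Shift each letter by 11: q -> b, u -> f, i -> t, z -> k. Result: 'bftk'.

bftk


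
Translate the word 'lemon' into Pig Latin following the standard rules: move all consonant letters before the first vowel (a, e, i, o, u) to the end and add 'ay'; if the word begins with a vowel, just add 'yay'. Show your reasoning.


'lemon': move consonant cluster 'l' to end and add 'ay': 'emonlay'.

emonlay


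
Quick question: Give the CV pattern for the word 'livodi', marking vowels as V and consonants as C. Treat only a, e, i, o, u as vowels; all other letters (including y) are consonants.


Letter mapping: l = C, i = V, v = C, o = V, d = C, i = V.

CVCVCV


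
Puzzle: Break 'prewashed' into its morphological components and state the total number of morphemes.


Step 1: Identify prefix: 'pre' (meaning: before)
Step 2: Identify root: 'wash'
Step 3: Identify suffix(es): 'ed'
Decomposition: pre- (prefix: before) + wash (root) + -ed (suffix: past)
Total morphemes: 3

3 morphemes (pre- (prefix: before) + wash (root) + -ed (suffix: past))


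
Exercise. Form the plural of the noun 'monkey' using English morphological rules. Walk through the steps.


Apply rule: Add -s. 'monkey' becomes 'monkeys'.

monkeys


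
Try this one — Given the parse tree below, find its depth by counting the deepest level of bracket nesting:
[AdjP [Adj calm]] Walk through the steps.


Count bracket nesting levels:
'[' at pos 0: depth = 1
'[' at pos 6: depth = 2
Maximum depth reached: 2

2


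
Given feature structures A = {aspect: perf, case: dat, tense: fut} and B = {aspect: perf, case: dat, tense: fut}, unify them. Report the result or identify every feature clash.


Compare features:
aspect: A=perf vs B=perf -> unified: perf
case: A=dat vs B=dat -> unified: dat
tense: A=fut vs B=fut -> unified: fut
No clashes found.

Unified: {aspect: perf, case: dat, tense: fut}


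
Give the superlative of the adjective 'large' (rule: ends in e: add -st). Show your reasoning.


Apply superlative formation (ends in e: add -st): 'large' -> 'largest'.

largest


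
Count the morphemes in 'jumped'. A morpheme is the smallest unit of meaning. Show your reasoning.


Decomposition: jump (root) + -ed (suffix) = 2 morpheme(s)

2 morphemes


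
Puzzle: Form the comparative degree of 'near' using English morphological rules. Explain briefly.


Apply comparative formation (add -er): 'near' -> 'nearer'.

nearer


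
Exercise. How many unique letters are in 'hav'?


Unique letters in 'hav': {a, h, v} = 3 distinct letters.

3


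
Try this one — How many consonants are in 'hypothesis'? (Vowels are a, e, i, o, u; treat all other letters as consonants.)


Consonants in 'hypothesis': h, y, p, t, h, s, s = 7 consonants.

7


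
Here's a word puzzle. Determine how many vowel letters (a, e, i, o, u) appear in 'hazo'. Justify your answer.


Vowels in 'hazo': a, o = 2 vowels.

2


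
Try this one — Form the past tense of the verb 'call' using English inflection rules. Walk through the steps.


Apply rule: Add -ed. 'call' becomes 'called'.

called


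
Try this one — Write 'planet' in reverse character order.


Reverse 'planet' character by character: 'tenalp'.

tenalp


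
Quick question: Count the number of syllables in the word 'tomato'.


Break 'tomato' into syllables: to-ma-to -> to | ma | to = 3 syllables

3 syllables


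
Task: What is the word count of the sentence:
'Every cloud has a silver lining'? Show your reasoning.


Split into words: Every | cloud | has | a | silver | lining = 6 words.

6


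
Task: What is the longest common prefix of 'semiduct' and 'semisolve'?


Compare from the start: 4 characters match: 'semi'. Mismatch at position 5: 'd' vs 's'.

semi


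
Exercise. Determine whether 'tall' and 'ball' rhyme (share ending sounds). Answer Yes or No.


Rime (stressed vowel + following sounds) of 'tall': -all = /ɔːl/
Rime of 'ball': -all = /ɔːl/
/ɔːl/ and /ɔːl/ are the same ending sound, so the words rhyme.

Yes


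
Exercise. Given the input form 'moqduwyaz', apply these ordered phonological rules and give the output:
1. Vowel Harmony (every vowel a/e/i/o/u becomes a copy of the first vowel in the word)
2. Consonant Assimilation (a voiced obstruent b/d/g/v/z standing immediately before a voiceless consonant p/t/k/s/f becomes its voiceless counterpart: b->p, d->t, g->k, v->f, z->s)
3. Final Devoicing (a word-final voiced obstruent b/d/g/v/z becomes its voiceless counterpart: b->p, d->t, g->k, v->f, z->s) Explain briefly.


Starting form: 'moqduwyaz'
Rule 1: Vowel Harmony: all vowels become 'o' (matching first vowel). 'moqduwyaz' -> 'moqdowyoz'
Rule 2: Consonant Assimilation: no voiced obstruent (b/d/g/v/z) stands immediately before a voiceless consonant (p/t/k/s/f). No change.
Rule 3: Final Devoicing: word-final voiced obstruent 'z' becomes voiceless 's'. 'moqdowyoz' -> 'moqdowyos'
Final form: 'moqdowyos'

moqdowyos


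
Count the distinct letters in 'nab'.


Unique letters in 'nab': {a, b, n} = 3 distinct letters.

3


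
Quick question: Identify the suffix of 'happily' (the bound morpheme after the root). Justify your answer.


The word 'happily' = 'happy' (root) + '-ly' (suffix). The suffix is '-ly'.

ly


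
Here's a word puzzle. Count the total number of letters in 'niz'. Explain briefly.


Spell out 'niz' and number each letter: n(1), i(2), z(3). Total: 3 letters.

3


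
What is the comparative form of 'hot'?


Apply comparative formation (double final consonant, add -er): 'hot' -> 'hotter'.

hotter


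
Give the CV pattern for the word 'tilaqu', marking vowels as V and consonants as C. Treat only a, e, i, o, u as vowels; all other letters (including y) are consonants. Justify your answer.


Letter mapping: t = C, i = V, l = C, a = V, q = C, u = V.

CVCVCV


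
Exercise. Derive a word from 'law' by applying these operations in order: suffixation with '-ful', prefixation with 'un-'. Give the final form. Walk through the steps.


Step 1: Add suffix '-ful' to 'law' = 'lawful'
Step 2: Add prefix 'un-' to 'lawful' = 'unlawful'

unlawful


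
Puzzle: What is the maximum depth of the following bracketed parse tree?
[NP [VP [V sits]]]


Count bracket nesting levels:
'[' at pos 0: depth = 1
'[' at pos 4: depth = 2
'[' at pos 8: depth = 3
Maximum depth reached: 3

3


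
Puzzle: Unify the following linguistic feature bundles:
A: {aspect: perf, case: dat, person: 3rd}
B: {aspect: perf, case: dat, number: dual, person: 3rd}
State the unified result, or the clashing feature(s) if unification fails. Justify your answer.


Compare features:
aspect: A=perf vs B=perf -> unified: perf
case: A=dat vs B=dat -> unified: dat
number: A=_ vs B=dual -> unified: dual
person: A=3rd vs B=3rd -> unified: 3rd
No clashes found.

Unified: {aspect: perf, case: dat, number: dual, person: 3rd}


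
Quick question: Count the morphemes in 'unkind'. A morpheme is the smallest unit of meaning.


Decomposition: un- (prefix) + kind (root) = 2 morpheme(s)

2 morphemes


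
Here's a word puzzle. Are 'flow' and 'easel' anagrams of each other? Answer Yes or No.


Sorted letters of 'flow': 'flow'
Sorted letters of 'easel': 'aeels'
They do not match.

No


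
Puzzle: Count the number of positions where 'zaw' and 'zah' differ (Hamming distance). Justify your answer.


Alignment:
Position 1: 'z' vs 'z' = match
Position 2: 'a' vs 'a' = match
Position 3: 'w' vs 'h' = DIFFER
Total differences: 1

1


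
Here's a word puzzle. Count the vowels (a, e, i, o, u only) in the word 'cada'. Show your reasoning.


Vowels in 'cada': a, a = 2 vowels.

2


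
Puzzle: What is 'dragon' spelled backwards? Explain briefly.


Reverse 'dragon' character by character: 'nogard'.

nogard


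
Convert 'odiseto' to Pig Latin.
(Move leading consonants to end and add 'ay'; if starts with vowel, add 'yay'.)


'odiseto' starts with a vowel, so add 'yay': 'odisetoyay'.

odisetoyay


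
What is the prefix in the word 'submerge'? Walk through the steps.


The word 'submerge' = 'sub' (prefix) + 'merge' (root). The prefix is 'sub'.

sub


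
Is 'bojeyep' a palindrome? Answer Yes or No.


Forward: 'bojeyep'
Reversed: 'peyejob'
They differ.

No


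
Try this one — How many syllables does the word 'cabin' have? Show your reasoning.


Break 'cabin' into syllables: cab-in -> cab | in = 2 syllables

2 syllables


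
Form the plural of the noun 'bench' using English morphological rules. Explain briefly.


Apply rule: Add -es (sibilant/fricative ending). 'bench' becomes 'benches'.

benches


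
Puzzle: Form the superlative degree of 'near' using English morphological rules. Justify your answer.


Apply superlative formation (add -est): 'near' -> 'nearest'.

nearest


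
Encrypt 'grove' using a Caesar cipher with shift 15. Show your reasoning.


Shift each letter by 15: g -> v, r -> g, o -> d, v -> k, e -> t. Result: 'vgdkt'.

vgdkt


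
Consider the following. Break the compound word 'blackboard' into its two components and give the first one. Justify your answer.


Split 'blackboard' into 'black' + 'board'. The first part is 'black'.

black


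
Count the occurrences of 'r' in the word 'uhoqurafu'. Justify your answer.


Letter 'r' in 'uhoqurafu': found at position(s) 6 = 1 occurrence(s).

1


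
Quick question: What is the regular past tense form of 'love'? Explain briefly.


Apply rule: Add -d (word ends in -e). 'love' becomes 'loved'.

loved


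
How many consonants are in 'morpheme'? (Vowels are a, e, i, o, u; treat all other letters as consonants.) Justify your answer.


Consonants in 'morpheme': m, r, p, h, m = 5 consonants.

5


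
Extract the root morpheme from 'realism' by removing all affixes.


Remove suffix '-ism' from 'realism' to get root 'real'.

real


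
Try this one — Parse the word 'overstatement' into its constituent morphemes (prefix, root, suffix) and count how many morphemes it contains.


Step 1: Identify prefix: 'over' (meaning: excessively)
Step 2: Identify root: 'state'
Step 3: Identify suffix(es): 'ment'
Decomposition: over- (prefix: excessively) + state (root) + -ment (suffix: action/result)
Total morphemes: 3

3 morphemes (over- (prefix: excessively) + state (root) + -ment (suffix: action/result))


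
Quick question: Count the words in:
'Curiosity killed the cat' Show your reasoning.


Split into words: Curiosity | killed | the | cat = 4 words.

4


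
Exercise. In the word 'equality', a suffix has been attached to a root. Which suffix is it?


The word 'equality' = 'equal' (root) + '-ity' (suffix). The suffix is '-ity'.

ity


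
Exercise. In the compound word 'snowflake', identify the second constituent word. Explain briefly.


Split 'snowflake' into 'snow' + 'flake'. The second part is 'flake'.

flake


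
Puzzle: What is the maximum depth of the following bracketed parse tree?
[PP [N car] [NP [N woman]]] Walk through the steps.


Count bracket nesting levels:
'[' at pos 0: depth = 1
'[' at pos 4: depth = 2
'[' at pos 12: depth = 2
'[' at pos 16: depth = 3
Maximum depth reached: 3

3


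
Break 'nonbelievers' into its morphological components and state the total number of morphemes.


Step 1: Identify prefix: 'non' (meaning: not)
Step 2: Identify root: 'believe'
Step 3: Identify suffix(es): 'er, s'
Decomposition: non- (prefix: not) + believe (root) + -er (suffix: one who) + -s (plural)
Total morphemes: 4

4 morphemes (non- (prefix: not) + believe (root) + -er (suffix: one who) + -s (plural))


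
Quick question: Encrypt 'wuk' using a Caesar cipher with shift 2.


Shift each letter by 2: w -> y, u -> w, k -> m. Result: 'ywm'.

ywm


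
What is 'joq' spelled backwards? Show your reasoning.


Reverse 'joq' character by character: 'qoj'.

qoj


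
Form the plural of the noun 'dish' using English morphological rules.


Apply rule: Add -es (sibilant/fricative ending). 'dish' becomes 'dishes'.

dishes


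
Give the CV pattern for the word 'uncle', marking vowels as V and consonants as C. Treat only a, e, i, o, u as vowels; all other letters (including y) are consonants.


Letter mapping: u = V, n = C, c = C, l = C, e = V.

VCCCV


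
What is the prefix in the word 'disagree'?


The word 'disagree' = 'dis' (prefix) + 'agree' (root). The prefix is 'dis'.

dis


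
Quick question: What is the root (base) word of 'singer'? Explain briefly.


Remove suffix '-er' from 'singer' to get root 'sing'.

sing


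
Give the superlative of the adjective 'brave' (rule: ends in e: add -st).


Apply superlative formation (ends in e: add -st): 'brave' -> 'bravest'.

bravest


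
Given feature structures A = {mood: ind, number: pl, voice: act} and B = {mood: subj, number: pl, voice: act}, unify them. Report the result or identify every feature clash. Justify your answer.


Compare features:
mood: A=ind vs B=subj -> CLASH
number: A=pl vs B=pl -> unified: pl
voice: A=act vs B=act -> unified: act
Clash detected on feature 'mood' (ind vs subj); unification fails.

CLASH on 'mood' (ind vs subj)


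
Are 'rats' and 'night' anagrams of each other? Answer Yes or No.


Sorted letters of 'rats': 'arst'
Sorted letters of 'night': 'ghint'
They do not match.

No


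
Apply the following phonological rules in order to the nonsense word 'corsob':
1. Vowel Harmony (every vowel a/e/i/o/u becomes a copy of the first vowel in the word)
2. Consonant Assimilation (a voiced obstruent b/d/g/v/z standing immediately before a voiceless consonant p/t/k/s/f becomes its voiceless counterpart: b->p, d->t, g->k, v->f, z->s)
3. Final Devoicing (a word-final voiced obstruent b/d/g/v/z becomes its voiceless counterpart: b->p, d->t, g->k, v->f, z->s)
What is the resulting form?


Starting form: 'corsob'
Rule 1: Vowel Harmony: all vowels already match. No change.
Rule 2: Consonant Assimilation: no voiced obstruent (b/d/g/v/z) stands immediately before a voiceless consonant (p/t/k/s/f). No change.
Rule 3: Final Devoicing: word-final voiced obstruent 'b' becomes voiceless 'p'. 'corsob' -> 'corsop'
Final form: 'corsop'

corsop


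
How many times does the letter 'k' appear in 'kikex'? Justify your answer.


Letter 'k' in 'kikex': found at position(s) 1, 3 = 2 occurrence(s).

2


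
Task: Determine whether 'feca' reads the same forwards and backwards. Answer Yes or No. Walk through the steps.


Forward: 'feca'
Reversed: 'acef'
They differ.

No


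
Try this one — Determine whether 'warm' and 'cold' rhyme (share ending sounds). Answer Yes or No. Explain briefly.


Rime (stressed vowel + following sounds) of 'warm': -arm = /ɔːrm/
Rime of 'cold': -old = /oʊld/
/ɔːrm/ and /oʊld/ are different ending sounds, so the words do not rhyme.

No


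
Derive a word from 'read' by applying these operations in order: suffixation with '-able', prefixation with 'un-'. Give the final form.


Step 1: Add suffix '-able' to 'read' = 'readable'
Step 2: Add prefix 'un-' to 'readable' = 'unreadable'

unreadable


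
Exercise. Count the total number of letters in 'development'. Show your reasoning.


Spell out 'development' and number each letter: d(1), e(2), v(3), e(4), l(5), o(6), p(7), m(8), e(9), n(10), t(11). Total: 11 letters.

11


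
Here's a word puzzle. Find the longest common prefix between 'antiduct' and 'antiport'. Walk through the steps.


Compare from the start: 4 characters match: 'anti'. Mismatch at position 5: 'd' vs 'p'.

anti


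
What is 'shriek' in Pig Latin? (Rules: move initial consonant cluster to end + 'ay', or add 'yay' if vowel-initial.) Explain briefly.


'shriek': move consonant cluster 'shr' to end and add 'ay': 'iekshray'.

iekshray


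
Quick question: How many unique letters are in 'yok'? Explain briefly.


Unique letters in 'yok': {k, o, y} = 3 distinct letters.

3


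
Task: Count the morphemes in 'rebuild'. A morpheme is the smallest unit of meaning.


Decomposition: re- (prefix) + build (root) = 2 morpheme(s)

2 morphemes


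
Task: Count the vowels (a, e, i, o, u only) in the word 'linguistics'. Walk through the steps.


Vowels in 'linguistics': i, u, i, i = 4 vowels.

4


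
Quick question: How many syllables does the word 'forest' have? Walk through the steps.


Break 'forest' into syllables: for-est -> for | est = 2 syllables

2 syllables


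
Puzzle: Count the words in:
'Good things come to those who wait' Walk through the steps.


Split into words: Good | things | come | to | those | who | wait = 7 words.

7


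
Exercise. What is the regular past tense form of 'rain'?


Apply rule: Add -ed. 'rain' becomes 'rained'.

rained


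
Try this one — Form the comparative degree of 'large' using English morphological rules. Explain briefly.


Apply comparative formation (ends in e: add -r): 'large' -> 'larger'.

larger


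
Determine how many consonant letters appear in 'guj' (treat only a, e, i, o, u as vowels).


Consonants in 'guj': g, j = 2 consonants.

2


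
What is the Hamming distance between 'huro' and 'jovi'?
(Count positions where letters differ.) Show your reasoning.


Alignment:
Position 1: 'h' vs 'j' = DIFFER
Position 2: 'u' vs 'o' = DIFFER
Position 3: 'r' vs 'v' = DIFFER
Position 4: 'o' vs 'i' = DIFFER
Total differences: 4

4
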